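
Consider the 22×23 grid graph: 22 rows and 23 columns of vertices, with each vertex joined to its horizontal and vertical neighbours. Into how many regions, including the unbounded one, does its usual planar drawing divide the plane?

The grid has V = 22·23 = 506 vertices and E = 22·22 + 23·21 = 967 edges.
F = 2 − V + E = 2 − 506 + 967 = 463.

463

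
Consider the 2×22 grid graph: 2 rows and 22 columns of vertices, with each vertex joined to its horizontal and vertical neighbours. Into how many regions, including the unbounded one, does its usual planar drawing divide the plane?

The grid has V = 2·22 = 44 vertices and E = 2·21 + 22·1 = 64 edges.
F = 2 − V + E = 2 − 44 + 64 = 22.

22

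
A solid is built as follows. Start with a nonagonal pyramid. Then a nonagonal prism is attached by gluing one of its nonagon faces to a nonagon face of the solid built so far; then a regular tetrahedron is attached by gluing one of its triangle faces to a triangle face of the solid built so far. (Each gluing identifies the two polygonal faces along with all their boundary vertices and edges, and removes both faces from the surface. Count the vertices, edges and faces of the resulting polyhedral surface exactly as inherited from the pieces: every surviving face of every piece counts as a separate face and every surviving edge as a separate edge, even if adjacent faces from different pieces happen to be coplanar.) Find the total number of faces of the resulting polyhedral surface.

21

A nonagonal pyramid: V=10, E=18, F=10.
Attach a nonagonal prism (V=18, E=27, F=11) along a 9-gon: merge 9 vertices and 9 edges, delete both glued faces → V=19, E=36, F=19.
Attach a regular tetrahedron (V=4, E=6, F=4) along a 3-gon: merge 3 vertices and 3 edges, delete both glued faces → V=20, E=39, F=21.
Check: V − E + F = 20 − 39 + 21 = 2.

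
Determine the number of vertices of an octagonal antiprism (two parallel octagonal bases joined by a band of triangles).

16

An antiprism on an n-gon has two n-gon caps and 2n triangles: V = 2·8 = 16, E = 4·8 = 32, F = 2·8 + 2 = 18.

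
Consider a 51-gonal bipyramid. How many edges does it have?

A bipyramid over an n-gon has 2n triangular faces and n + 2 vertices: V = 51 + 2 = 53, E = 3·51 = 153, F = 2·51 = 102.
Check: V − E + F = 53 − 153 + 102 = 2.

153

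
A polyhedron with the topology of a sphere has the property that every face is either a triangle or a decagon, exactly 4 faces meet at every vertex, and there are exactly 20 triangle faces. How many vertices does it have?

20

Let x be the number of decagons; then F = 20 + x.
Edge–face incidences: 2E = 3·20 + 10·x = 60 + 10x.
Every vertex has degree 4, so 4V = 2E.
Euler: V − E + F = 2 ⇒ (2E)/4 − E + (20 + x) = 2.
Multiply by 8: 2·(2E) − 4·(2E) + 8·(20 + x) = 16, i.e. 160 + 8x − 2·(60 + 10x) = 16.
Collecting terms: −12x + 40 = 16, so −12x = −24, so x = 2.
Then 2E = 60 + 10·2 = 80, so E = 40, V = 2E/4 = 20, F = 20 + 2 = 22.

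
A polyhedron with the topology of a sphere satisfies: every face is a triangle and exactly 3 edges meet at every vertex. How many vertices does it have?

4

Each face has 3 edges and each edge borders two faces, so 2E = 3F.
Each vertex has degree 3, so 3V = 2E and hence V = 3F/3.
Euler: V − E + F = 2 ⇒ (3F/3) − (3F/2) + F = 2.
Multiply by 6: (6 − 9 + 6)F = 12, i.e. 3F = 12.
So F = 4, E = 3·4/2 = 6, V = 3·4/3 = 4.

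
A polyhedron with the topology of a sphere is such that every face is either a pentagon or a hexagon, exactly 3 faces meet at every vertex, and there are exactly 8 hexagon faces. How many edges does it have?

Let x be the number of pentagons; then F = 8 + x.
Edge–face incidences: 2E = 6·8 + 5·x = 48 + 5x.
Every vertex has degree 3, so 3V = 2E.
Euler: V − E + F = 2 ⇒ (2E)/3 − E + (8 + x) = 2.
Multiply by 6: 2·(2E) − 3·(2E) + 6·(8 + x) = 12, i.e. 48 + 6x − (48 + 5x) = 12.
Collecting terms: x = 12.
Then 2E = 48 + 5·12 = 108, so E = 54, V = 2E/3 = 36, F = 8 + 12 = 20.

54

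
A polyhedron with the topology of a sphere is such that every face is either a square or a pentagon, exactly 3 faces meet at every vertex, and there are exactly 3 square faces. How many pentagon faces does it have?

Let x be the number of pentagons; then F = 3 + x.
Edge–face incidences: 2E = 4·3 + 5·x = 12 + 5x.
Every vertex has degree 3, so 3V = 2E.
Euler: V − E + F = 2 ⇒ (2E)/3 − E + (3 + x) = 2.
Multiply by 6: 2·(2E) − 3·(2E) + 6·(3 + x) = 12, i.e. 18 + 6x − (12 + 5x) = 12.
Collecting terms: x + 6 = 12, so x = 6.
Then 2E = 12 + 5·6 = 42, so E = 21, V = 2E/3 = 14, F = 3 + 6 = 9.

6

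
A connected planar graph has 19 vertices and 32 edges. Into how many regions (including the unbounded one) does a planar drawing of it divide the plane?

Euler's formula for a connected plane graph: V − E + F = 2, so F = 2 − 19 + 32 = 15.

15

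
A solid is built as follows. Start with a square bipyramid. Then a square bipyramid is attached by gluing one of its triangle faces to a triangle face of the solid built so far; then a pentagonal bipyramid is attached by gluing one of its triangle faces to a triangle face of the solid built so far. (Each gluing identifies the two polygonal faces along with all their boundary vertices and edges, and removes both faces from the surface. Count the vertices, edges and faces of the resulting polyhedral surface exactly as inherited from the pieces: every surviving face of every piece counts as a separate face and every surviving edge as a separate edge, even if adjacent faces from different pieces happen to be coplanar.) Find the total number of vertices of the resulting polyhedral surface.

13

A square bipyramid: V=6, E=12, F=8.
Attach a square bipyramid (V=6, E=12, F=8) along a 3-gon: merge 3 vertices and 3 edges, delete both glued faces → V=9, E=21, F=14.
Attach a pentagonal bipyramid (V=7, E=15, F=10) along a 3-gon: merge 3 vertices and 3 edges, delete both glued faces → V=13, E=33, F=22.
Check: V − E + F = 13 − 33 + 22 = 2.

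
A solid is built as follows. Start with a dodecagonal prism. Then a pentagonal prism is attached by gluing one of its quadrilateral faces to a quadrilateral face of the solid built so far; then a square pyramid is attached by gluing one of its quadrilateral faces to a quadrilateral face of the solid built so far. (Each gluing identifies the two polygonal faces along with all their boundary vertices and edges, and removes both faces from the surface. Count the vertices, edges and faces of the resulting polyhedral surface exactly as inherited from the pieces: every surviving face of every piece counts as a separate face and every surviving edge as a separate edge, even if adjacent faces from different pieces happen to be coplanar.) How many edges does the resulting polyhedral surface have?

51

A dodecagonal prism: V=24, E=36, F=14.
Attach a pentagonal prism (V=10, E=15, F=7) along a 4-gon: merge 4 vertices and 4 edges, delete both glued faces → V=30, E=47, F=19.
Attach a square pyramid (V=5, E=8, F=5) along a 4-gon: merge 4 vertices and 4 edges, delete both glued faces → V=31, E=51, F=22.
Check: V − E + F = 31 − 51 + 22 = 2.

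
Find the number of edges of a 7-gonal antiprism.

An antiprism on an n-gon has two n-gon caps and 2n triangles: V = 2·7 = 14, E = 4·7 = 28, F = 2·7 + 2 = 16.

28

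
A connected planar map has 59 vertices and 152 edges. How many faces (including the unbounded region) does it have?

95

Euler's formula for a connected plane graph: V − E + F = 2, so F = 2 − 59 + 152 = 95.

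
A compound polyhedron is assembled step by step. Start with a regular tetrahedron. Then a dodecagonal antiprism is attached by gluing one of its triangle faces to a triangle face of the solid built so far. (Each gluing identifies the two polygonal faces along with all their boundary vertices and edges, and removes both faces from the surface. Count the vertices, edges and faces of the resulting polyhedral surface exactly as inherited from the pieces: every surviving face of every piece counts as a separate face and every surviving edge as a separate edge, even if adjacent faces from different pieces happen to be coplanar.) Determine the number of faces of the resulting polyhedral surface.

28

A regular tetrahedron: V=4, E=6, F=4.
Attach a dodecagonal antiprism (V=24, E=48, F=26) along a 3-gon: merge 3 vertices and 3 edges, delete both glued faces → V=25, E=51, F=28.
Check: V − E + F = 25 − 51 + 28 = 2.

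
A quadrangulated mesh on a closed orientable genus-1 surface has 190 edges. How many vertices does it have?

95

χ = 2 − 2·1 = 0, and every face is a square so 4F = 2E.
F = 2E/4 = 95. Then V = 0 + E − F = 0 + 190 − 95 = 95.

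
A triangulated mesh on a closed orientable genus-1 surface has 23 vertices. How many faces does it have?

χ = 2 − 2·1 = 0, and every face is a triangle so 3F = 2E.
V − E + F = 0 with E = 3F/2 gives 23 − (3/2 − 1)·F = 0, so F = 46 and E = 69.

46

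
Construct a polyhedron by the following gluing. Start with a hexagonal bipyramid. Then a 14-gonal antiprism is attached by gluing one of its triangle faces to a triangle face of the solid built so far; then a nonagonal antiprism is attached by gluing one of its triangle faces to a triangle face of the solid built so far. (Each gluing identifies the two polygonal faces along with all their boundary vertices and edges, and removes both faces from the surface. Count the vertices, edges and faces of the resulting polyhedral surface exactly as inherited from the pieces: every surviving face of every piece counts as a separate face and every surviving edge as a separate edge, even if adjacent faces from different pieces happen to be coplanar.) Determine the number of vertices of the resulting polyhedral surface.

48

A hexagonal bipyramid: V=8, E=18, F=12.
Attach a 14-gonal antiprism (V=28, E=56, F=30) along a 3-gon: merge 3 vertices and 3 edges, delete both glued faces → V=33, E=71, F=40.
Attach a nonagonal antiprism (V=18, E=36, F=20) along a 3-gon: merge 3 vertices and 3 edges, delete both glued faces → V=48, E=104, F=58.
Check: V − E + F = 48 − 104 + 58 = 2.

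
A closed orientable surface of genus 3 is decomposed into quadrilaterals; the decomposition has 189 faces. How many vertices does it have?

185

χ = 2 − 2·3 = -4, and every face is a square so 4F = 2E.
E = 4·189/2 = 378. Then V = -4 + E − F = -4 + 378 − 189 = 185.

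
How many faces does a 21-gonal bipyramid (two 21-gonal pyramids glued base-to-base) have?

42

A bipyramid over an n-gon has 2n triangular faces and n + 2 vertices: V = 21 + 2 = 23, E = 3·21 = 63, F = 2·21 = 42.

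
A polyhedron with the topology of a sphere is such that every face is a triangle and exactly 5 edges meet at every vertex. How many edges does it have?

Each face has 3 edges and each edge borders two faces, so 2E = 3F.
Each vertex has degree 5, so 5V = 2E and hence V = 3F/5.
Euler: V − E + F = 2 ⇒ (3F/5) − (3F/2) + F = 2.
Multiply by 10: (6 − 15 + 10)F = 20, i.e. 1F = 20.
So F = 20, E = 3·20/2 = 30, V = 3·20/5 = 12.

30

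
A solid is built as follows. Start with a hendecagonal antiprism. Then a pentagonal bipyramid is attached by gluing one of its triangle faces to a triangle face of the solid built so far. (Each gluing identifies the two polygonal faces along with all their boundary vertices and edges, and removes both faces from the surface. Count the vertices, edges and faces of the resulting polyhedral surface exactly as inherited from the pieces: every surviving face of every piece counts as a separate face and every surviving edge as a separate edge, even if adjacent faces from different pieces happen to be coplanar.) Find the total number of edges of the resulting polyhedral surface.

56

A hendecagonal antiprism: V=22, E=44, F=24.
Attach a pentagonal bipyramid (V=7, E=15, F=10) along a 3-gon: merge 3 vertices and 3 edges, delete both glued faces → V=26, E=56, F=32.
Check: V − E + F = 26 − 56 + 32 = 2.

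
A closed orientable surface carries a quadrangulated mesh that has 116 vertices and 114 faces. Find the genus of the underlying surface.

Every face is a square, so 2E = 4·114 = 456, giving E = 228.
χ = V − E + F = 116 − 228 + 114 = 2.
For a closed orientable surface χ = 2 − 2g, so g = (2 − (2))/2 = 0.

0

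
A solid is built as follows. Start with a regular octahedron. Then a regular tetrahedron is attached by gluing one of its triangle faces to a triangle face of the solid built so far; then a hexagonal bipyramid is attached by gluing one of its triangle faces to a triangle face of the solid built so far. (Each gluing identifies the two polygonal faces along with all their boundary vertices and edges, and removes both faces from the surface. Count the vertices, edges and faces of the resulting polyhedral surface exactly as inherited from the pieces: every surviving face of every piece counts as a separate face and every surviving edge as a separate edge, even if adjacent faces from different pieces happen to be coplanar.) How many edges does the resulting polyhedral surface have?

30

A regular octahedron: V=6, E=12, F=8.
Attach a regular tetrahedron (V=4, E=6, F=4) along a 3-gon: merge 3 vertices and 3 edges, delete both glued faces → V=7, E=15, F=10.
Attach a hexagonal bipyramid (V=8, E=18, F=12) along a 3-gon: merge 3 vertices and 3 edges, delete both glued faces → V=12, E=30, F=20.
Check: V − E + F = 12 − 30 + 20 = 2.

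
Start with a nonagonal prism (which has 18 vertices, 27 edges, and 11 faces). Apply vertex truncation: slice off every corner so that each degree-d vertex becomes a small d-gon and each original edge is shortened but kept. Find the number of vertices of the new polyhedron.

Truncation replaces each original edge-end by a new vertex, so V′ = 2E = 54.
Each original edge survives, and each old vertex of degree d contributes d new edges; summing degrees gives Σd = 2E, so E′ = E + 2E = 3E = 81.
Each original face survives and each original vertex becomes one new face: F′ = F + V = 29.

54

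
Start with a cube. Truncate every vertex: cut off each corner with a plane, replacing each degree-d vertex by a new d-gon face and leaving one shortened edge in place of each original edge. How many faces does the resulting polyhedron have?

14

The base solid has V = 8, E = 12, F = 6.
Truncation replaces each original edge-end by a new vertex, so V′ = 2E = 24.
Each original edge survives, and each old vertex of degree d contributes d new edges; summing degrees gives Σd = 2E, so E′ = E + 2E = 3E = 36.
Each original face survives and each original vertex becomes one new face: F′ = F + V = 14.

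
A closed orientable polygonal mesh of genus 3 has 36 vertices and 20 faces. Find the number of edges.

For a closed orientable surface of genus 3, χ = 2 − 2·3 = -4.
E = V + F − (-4) = 36 + 20 − (-4) = 60.

60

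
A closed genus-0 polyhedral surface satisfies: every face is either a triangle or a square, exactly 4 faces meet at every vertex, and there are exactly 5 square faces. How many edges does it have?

22

Let x be the number of triangles; then F = 5 + x.
Edge–face incidences: 2E = 4·5 + 3·x = 20 + 3x.
Every vertex has degree 4, so 4V = 2E.
Euler: V − E + F = 2 ⇒ (2E)/4 − E + (5 + x) = 2.
Multiply by 8: 2·(2E) − 4·(2E) + 8·(5 + x) = 16, i.e. 40 + 8x − 2·(20 + 3x) = 16.
Collecting terms: 2x = 16, so x = 8.
Then 2E = 20 + 3·8 = 44, so E = 22, V = 2E/4 = 11, F = 5 + 8 = 13.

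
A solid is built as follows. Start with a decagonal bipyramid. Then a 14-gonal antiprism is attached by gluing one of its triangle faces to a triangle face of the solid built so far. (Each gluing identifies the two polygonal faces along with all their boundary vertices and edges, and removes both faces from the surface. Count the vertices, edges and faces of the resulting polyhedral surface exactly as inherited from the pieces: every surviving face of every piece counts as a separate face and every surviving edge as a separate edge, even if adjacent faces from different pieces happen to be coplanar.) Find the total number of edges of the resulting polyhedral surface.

A decagonal bipyramid: V=12, E=30, F=20.
Attach a 14-gonal antiprism (V=28, E=56, F=30) along a 3-gon: merge 3 vertices and 3 edges, delete both glued faces → V=37, E=83, F=48.
Check: V − E + F = 37 − 83 + 48 = 2.

83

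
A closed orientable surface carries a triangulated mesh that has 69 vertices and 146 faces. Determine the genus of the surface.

Every face is a triangle, so 2E = 3·146 = 438, giving E = 219.
χ = V − E + F = 69 − 219 + 146 = -4.
For a closed orientable surface χ = 2 − 2g, so g = (2 − (-4))/2 = 3.

3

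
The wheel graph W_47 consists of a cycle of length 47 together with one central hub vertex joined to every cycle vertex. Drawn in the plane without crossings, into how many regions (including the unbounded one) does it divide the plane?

W_47 has V = 47 + 1 = 48 vertices and E = 2·47 = 94 edges.
By Euler's formula F = 2 − V + E = 2 − 48 + 94 = 48.

48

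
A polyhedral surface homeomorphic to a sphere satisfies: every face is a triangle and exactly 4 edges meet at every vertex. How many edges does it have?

Each face has 3 edges and each edge borders two faces, so 2E = 3F.
Each vertex has degree 4, so 4V = 2E and hence V = 3F/4.
Euler: V − E + F = 2 ⇒ (3F/4) − (3F/2) + F = 2.
Multiply by 8: (6 − 12 + 8)F = 16, i.e. 2F = 16.
So F = 8, E = 3·8/2 = 12, V = 3·8/4 = 6.

12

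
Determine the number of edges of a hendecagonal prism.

33

A prism on an n-gon has two n-gon bases and n rectangular sides: V = 2·11 = 22, E = 3·11 = 33, F = 11 + 2 = 13.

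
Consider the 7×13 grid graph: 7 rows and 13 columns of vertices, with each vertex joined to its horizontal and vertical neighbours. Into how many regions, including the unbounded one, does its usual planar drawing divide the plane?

The grid has V = 7·13 = 91 vertices and E = 7·12 + 13·6 = 162 edges.
F = 2 − V + E = 2 − 91 + 162 = 73.

73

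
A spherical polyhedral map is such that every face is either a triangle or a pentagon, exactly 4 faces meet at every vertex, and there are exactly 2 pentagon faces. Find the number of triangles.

Let x be the number of triangles; then F = 2 + x.
Edge–face incidences: 2E = 5·2 + 3·x = 10 + 3x.
Every vertex has degree 4, so 4V = 2E.
Euler: V − E + F = 2 ⇒ (2E)/4 − E + (2 + x) = 2.
Multiply by 8: 2·(2E) − 4·(2E) + 8·(2 + x) = 16, i.e. 16 + 8x − 2·(10 + 3x) = 16.
Collecting terms: 2x − 4 = 16, so 2x = 20, so x = 10.
Then 2E = 10 + 3·10 = 40, so E = 20, V = 2E/4 = 10, F = 2 + 10 = 12.

10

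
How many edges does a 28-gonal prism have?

84

A prism on an n-gon has two n-gon bases and n rectangular sides: V = 2·28 = 56, E = 3·28 = 84, F = 28 + 2 = 30.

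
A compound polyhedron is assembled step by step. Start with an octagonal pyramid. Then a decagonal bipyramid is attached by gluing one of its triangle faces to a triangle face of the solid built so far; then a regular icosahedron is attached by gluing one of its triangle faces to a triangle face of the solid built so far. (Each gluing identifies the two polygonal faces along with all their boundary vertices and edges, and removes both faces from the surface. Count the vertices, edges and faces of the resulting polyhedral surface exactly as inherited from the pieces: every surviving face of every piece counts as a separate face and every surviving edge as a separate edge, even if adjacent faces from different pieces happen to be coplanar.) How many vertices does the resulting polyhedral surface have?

An octagonal pyramid: V=9, E=16, F=9.
Attach a decagonal bipyramid (V=12, E=30, F=20) along a 3-gon: merge 3 vertices and 3 edges, delete both glued faces → V=18, E=43, F=27.
Attach a regular icosahedron (V=12, E=30, F=20) along a 3-gon: merge 3 vertices and 3 edges, delete both glued faces → V=27, E=70, F=45.
Check: V − E + F = 27 − 70 + 45 = 2.

27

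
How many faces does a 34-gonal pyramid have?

A pyramid on an n-gon base has one n-gon and n triangles: V = 34 + 1 = 35, E = 2·34 = 68, F = 34 + 1 = 35.

35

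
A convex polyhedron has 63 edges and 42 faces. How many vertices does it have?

23

Here V − E + F = 2.
V = 2 + E − F = 2 + 63 − 42 = 23.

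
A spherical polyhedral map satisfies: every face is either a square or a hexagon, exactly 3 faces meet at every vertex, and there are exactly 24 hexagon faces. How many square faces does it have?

Let x be the number of squares; then F = 24 + x.
Edge–face incidences: 2E = 6·24 + 4·x = 144 + 4x.
Every vertex has degree 3, so 3V = 2E.
Euler: V − E + F = 2 ⇒ (2E)/3 − E + (24 + x) = 2.
Multiply by 6: 2·(2E) − 3·(2E) + 6·(24 + x) = 12, i.e. 144 + 6x − (144 + 4x) = 12.
Collecting terms: 2x = 12, so x = 6.
Then 2E = 144 + 4·6 = 168, so E = 84, V = 2E/3 = 56, F = 24 + 6 = 30.

6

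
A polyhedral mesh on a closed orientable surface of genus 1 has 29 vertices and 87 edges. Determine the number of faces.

58

For a closed orientable surface of genus 1, χ = 2 − 2·1 = 0.
F = 0 − V + E = 0 − 29 + 87 = 58.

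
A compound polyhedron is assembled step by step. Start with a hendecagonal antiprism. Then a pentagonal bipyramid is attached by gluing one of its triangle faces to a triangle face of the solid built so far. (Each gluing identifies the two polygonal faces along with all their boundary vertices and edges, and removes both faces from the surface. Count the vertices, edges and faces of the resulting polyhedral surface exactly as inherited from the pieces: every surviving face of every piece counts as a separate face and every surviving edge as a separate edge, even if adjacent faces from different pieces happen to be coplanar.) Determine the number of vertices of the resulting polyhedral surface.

A hendecagonal antiprism: V=22, E=44, F=24.
Attach a pentagonal bipyramid (V=7, E=15, F=10) along a 3-gon: merge 3 vertices and 3 edges, delete both glued faces → V=26, E=56, F=32.
Check: V − E + F = 26 − 56 + 32 = 2.

26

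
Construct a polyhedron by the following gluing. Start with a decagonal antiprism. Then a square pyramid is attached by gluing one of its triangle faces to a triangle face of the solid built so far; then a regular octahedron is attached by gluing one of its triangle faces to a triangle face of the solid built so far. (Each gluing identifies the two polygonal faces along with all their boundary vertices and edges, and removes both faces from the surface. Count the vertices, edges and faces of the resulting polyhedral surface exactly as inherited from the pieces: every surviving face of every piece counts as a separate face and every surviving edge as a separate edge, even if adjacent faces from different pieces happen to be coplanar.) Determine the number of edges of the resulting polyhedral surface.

54

A decagonal antiprism: V=20, E=40, F=22.
Attach a square pyramid (V=5, E=8, F=5) along a 3-gon: merge 3 vertices and 3 edges, delete both glued faces → V=22, E=45, F=25.
Attach a regular octahedron (V=6, E=12, F=8) along a 3-gon: merge 3 vertices and 3 edges, delete both glued faces → V=25, E=54, F=31.
Check: V − E + F = 25 − 54 + 31 = 2.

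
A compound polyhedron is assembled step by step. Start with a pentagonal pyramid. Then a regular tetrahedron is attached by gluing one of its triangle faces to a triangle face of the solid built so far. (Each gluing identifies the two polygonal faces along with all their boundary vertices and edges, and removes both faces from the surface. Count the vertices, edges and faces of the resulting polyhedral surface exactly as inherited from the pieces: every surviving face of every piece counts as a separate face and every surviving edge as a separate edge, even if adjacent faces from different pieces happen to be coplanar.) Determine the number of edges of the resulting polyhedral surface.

A pentagonal pyramid: V=6, E=10, F=6.
Attach a regular tetrahedron (V=4, E=6, F=4) along a 3-gon: merge 3 vertices and 3 edges, delete both glued faces → V=7, E=13, F=8.
Check: V − E + F = 7 − 13 + 8 = 2.

13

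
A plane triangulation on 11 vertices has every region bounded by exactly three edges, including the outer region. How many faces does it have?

18

In a plane triangulation 3F = 2E and V − E + F = 2, so F = 2V − 4 = 2·11 − 4 = 18.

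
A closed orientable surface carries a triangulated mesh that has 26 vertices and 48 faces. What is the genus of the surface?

Every face is a triangle, so 2E = 3·48 = 144, giving E = 72.
χ = V − E + F = 26 − 72 + 48 = 2.
For a closed orientable surface χ = 2 − 2g, so g = (2 − (2))/2 = 0.

0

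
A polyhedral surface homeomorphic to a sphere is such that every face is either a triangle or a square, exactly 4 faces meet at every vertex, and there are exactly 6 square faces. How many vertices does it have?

12

Let x be the number of triangles; then F = 6 + x.
Edge–face incidences: 2E = 4·6 + 3·x = 24 + 3x.
Every vertex has degree 4, so 4V = 2E.
Euler: V − E + F = 2 ⇒ (2E)/4 − E + (6 + x) = 2.
Multiply by 8: 2·(2E) − 4·(2E) + 8·(6 + x) = 16, i.e. 48 + 8x − 2·(24 + 3x) = 16.
Collecting terms: 2x = 16, so x = 8.
Then 2E = 24 + 3·8 = 48, so E = 24, V = 2E/4 = 12, F = 6 + 8 = 14.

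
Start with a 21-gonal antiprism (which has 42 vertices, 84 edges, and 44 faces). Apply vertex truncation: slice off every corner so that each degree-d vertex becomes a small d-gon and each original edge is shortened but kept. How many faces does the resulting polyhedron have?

Truncation replaces each original edge-end by a new vertex, so V′ = 2E = 168.
Each original edge survives, and each old vertex of degree d contributes d new edges; summing degrees gives Σd = 2E, so E′ = E + 2E = 3E = 252.
Each original face survives and each original vertex becomes one new face: F′ = F + V = 86.

86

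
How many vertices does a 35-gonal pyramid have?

A pyramid on an n-gon base has one n-gon and n triangles: V = 35 + 1 = 36, E = 2·35 = 70, F = 35 + 1 = 36.
Check: V − E + F = 36 − 70 + 36 = 2.

36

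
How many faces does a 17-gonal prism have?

A prism on an n-gon has two n-gon bases and n rectangular sides: V = 2·17 = 34, E = 3·17 = 51, F = 17 + 2 = 19.

19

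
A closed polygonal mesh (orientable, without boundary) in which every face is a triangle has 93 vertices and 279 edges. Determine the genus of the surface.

Every face is a triangle and each edge borders two faces, so 3F = 2·279, giving F = 186.
χ = V − E + F = 93 − 279 + 186 = 0.
For a closed orientable surface χ = 2 − 2g, so g = (2 − (0))/2 = 1.

1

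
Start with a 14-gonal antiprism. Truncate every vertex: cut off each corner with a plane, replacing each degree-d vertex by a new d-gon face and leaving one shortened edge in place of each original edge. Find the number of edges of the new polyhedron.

The base solid has V = 28, E = 56, F = 30.
Truncation replaces each original edge-end by a new vertex, so V′ = 2E = 112.
Each original edge survives, and each old vertex of degree d contributes d new edges; summing degrees gives Σd = 2E, so E′ = E + 2E = 3E = 168.
Each original face survives and each original vertex becomes one new face: F′ = F + V = 58.

168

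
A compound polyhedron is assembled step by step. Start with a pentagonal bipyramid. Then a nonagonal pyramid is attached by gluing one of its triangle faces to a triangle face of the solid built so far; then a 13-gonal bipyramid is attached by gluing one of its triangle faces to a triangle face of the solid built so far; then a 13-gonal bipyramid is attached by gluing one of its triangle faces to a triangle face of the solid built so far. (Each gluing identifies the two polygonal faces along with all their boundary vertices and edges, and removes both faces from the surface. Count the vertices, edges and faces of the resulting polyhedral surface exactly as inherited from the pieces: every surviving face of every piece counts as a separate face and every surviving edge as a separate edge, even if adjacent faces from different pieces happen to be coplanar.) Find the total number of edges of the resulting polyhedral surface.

102

A pentagonal bipyramid: V=7, E=15, F=10.
Attach a nonagonal pyramid (V=10, E=18, F=10) along a 3-gon: merge 3 vertices and 3 edges, delete both glued faces → V=14, E=30, F=18.
Attach a 13-gonal bipyramid (V=15, E=39, F=26) along a 3-gon: merge 3 vertices and 3 edges, delete both glued faces → V=26, E=66, F=42.
Attach a 13-gonal bipyramid (V=15, E=39, F=26) along a 3-gon: merge 3 vertices and 3 edges, delete both glued faces → V=38, E=102, F=66.
Check: V − E + F = 38 − 102 + 66 = 2.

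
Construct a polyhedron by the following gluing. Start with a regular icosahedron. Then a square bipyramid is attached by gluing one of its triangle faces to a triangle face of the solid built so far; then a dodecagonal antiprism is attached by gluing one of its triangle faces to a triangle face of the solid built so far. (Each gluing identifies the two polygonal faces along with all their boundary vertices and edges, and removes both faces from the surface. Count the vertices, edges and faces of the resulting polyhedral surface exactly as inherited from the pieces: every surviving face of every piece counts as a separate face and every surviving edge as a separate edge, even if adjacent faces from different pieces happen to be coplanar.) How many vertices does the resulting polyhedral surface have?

36

A regular icosahedron: V=12, E=30, F=20.
Attach a square bipyramid (V=6, E=12, F=8) along a 3-gon: merge 3 vertices and 3 edges, delete both glued faces → V=15, E=39, F=26.
Attach a dodecagonal antiprism (V=24, E=48, F=26) along a 3-gon: merge 3 vertices and 3 edges, delete both glued faces → V=36, E=84, F=50.
Check: V − E + F = 36 − 84 + 50 = 2.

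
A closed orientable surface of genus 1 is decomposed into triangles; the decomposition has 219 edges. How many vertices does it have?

χ = 2 − 2·1 = 0, and every face is a triangle so 3F = 2E.
F = 2E/3 = 146. Then V = 0 + E − F = 0 + 219 − 146 = 73.

73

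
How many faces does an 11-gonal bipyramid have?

A bipyramid over an n-gon has 2n triangular faces and n + 2 vertices: V = 11 + 2 = 13, E = 3·11 = 33, F = 2·11 = 22.

22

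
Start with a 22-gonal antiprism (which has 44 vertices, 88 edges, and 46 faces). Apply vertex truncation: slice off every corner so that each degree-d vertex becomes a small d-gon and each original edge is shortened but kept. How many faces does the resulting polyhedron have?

Truncation replaces each original edge-end by a new vertex, so V′ = 2E = 176.
Each original edge survives, and each old vertex of degree d contributes d new edges; summing degrees gives Σd = 2E, so E′ = E + 2E = 3E = 264.
Each original face survives and each original vertex becomes one new face: F′ = F + V = 90.

90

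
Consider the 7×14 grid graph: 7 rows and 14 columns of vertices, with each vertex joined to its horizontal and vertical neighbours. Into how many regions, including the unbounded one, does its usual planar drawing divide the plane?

The grid has V = 7·14 = 98 vertices and E = 7·13 + 14·6 = 175 edges.
F = 2 − V + E = 2 − 98 + 175 = 79.

79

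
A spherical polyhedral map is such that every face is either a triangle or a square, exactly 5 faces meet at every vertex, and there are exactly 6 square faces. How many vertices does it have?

24

Let x be the number of triangles; then F = 6 + x.
Edge–face incidences: 2E = 4·6 + 3·x = 24 + 3x.
Every vertex has degree 5, so 5V = 2E.
Euler: V − E + F = 2 ⇒ (2E)/5 − E + (6 + x) = 2.
Multiply by 10: 2·(2E) − 5·(2E) + 10·(6 + x) = 20, i.e. 60 + 10x − 3·(24 + 3x) = 20.
Collecting terms: x − 12 = 20, so x = 32.
Then 2E = 24 + 3·32 = 120, so E = 60, V = 2E/5 = 24, F = 6 + 32 = 38.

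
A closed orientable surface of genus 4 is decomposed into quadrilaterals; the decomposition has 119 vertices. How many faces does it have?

χ = 2 − 2·4 = -6, and every face is a square so 4F = 2E.
V − E + F = -6 with E = 4F/2 gives 119 − (4/2 − 1)·F = -6, so F = 125 and E = 250.

125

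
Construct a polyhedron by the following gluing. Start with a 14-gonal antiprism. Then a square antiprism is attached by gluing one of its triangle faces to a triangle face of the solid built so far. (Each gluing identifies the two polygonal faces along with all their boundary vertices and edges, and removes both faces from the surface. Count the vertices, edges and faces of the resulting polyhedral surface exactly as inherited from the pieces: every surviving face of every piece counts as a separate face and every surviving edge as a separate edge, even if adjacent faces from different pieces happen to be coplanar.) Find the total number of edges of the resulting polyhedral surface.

69

A 14-gonal antiprism: V=28, E=56, F=30.
Attach a square antiprism (V=8, E=16, F=10) along a 3-gon: merge 3 vertices and 3 edges, delete both glued faces → V=33, E=69, F=38.
Check: V − E + F = 33 − 69 + 38 = 2.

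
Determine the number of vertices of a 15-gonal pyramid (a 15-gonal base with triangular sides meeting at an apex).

16

A pyramid on an n-gon base has one n-gon and n triangles: V = 15 + 1 = 16, E = 2·15 = 30, F = 15 + 1 = 16.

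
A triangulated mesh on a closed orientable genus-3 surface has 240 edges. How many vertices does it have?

χ = 2 − 2·3 = -4, and every face is a triangle so 3F = 2E.
F = 2E/3 = 160. Then V = -4 + E − F = -4 + 240 − 160 = 76.

76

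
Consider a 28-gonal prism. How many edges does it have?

A prism on an n-gon has two n-gon bases and n rectangular sides: V = 2·28 = 56, E = 3·28 = 84, F = 28 + 2 = 30.
Check: V − E + F = 56 − 84 + 30 = 2.

84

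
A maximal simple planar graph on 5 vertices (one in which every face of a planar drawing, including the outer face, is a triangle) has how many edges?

In a plane triangulation 3F = 2E and V − E + F = 2, so E = 3V − 6 = 3·5 − 6 = 9.

9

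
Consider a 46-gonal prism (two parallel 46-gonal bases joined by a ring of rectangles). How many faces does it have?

48

A prism on an n-gon has two n-gon bases and n rectangular sides: V = 2·46 = 92, E = 3·46 = 138, F = 46 + 2 = 48.
Check: V − E + F = 92 − 138 + 48 = 2.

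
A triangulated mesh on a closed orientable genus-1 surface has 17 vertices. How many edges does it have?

χ = 2 − 2·1 = 0, and every face is a triangle so 3F = 2E.
V − E + F = 0 with E = 3F/2 gives 17 − (3/2 − 1)·F = 0, so F = 34 and E = 51.

51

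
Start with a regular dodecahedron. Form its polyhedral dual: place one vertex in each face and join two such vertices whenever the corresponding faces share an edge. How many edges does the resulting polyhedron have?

The base solid has V = 20, E = 30, F = 12.
The dual swaps V and F and preserves E: V′ = F = 12, E′ = E = 30, F′ = V = 20.

30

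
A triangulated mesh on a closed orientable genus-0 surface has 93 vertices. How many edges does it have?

273

χ = 2 − 2·0 = 2, and every face is a triangle so 3F = 2E.
V − E + F = 2 with E = 3F/2 gives 93 − (3/2 − 1)·F = 2, so F = 182 and E = 273.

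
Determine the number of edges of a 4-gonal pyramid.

A pyramid on an n-gon base has one n-gon and n triangles: V = 4 + 1 = 5, E = 2·4 = 8, F = 4 + 1 = 5.

8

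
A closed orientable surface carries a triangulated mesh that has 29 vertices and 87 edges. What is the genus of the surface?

1

Every face is a triangle and each edge borders two faces, so 3F = 2·87, giving F = 58.
χ = V − E + F = 29 − 87 + 58 = 0.
For a closed orientable surface χ = 2 − 2g, so g = (2 − (0))/2 = 1.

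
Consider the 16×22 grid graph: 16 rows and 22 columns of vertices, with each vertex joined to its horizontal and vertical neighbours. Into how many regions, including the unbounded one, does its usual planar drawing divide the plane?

316

The grid has V = 16·22 = 352 vertices and E = 16·21 + 22·15 = 666 edges.
F = 2 − V + E = 2 − 352 + 666 = 316.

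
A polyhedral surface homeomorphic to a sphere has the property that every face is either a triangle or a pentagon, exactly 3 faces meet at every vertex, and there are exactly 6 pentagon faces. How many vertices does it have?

12

Let x be the number of triangles; then F = 6 + x.
Edge–face incidences: 2E = 5·6 + 3·x = 30 + 3x.
Every vertex has degree 3, so 3V = 2E.
Euler: V − E + F = 2 ⇒ (2E)/3 − E + (6 + x) = 2.
Multiply by 6: 2·(2E) − 3·(2E) + 6·(6 + x) = 12, i.e. 36 + 6x − (30 + 3x) = 12.
Collecting terms: 3x + 6 = 12, so 3x = 6, so x = 2.
Then 2E = 30 + 3·2 = 36, so E = 18, V = 2E/3 = 12, F = 6 + 2 = 8.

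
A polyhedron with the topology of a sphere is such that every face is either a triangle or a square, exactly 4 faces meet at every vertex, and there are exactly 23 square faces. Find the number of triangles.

8

Let x be the number of triangles; then F = 23 + x.
Edge–face incidences: 2E = 4·23 + 3·x = 92 + 3x.
Every vertex has degree 4, so 4V = 2E.
Euler: V − E + F = 2 ⇒ (2E)/4 − E + (23 + x) = 2.
Multiply by 8: 2·(2E) − 4·(2E) + 8·(23 + x) = 16, i.e. 184 + 8x − 2·(92 + 3x) = 16.
Collecting terms: 2x = 16, so x = 8.
Then 2E = 92 + 3·8 = 116, so E = 58, V = 2E/4 = 29, F = 23 + 8 = 31.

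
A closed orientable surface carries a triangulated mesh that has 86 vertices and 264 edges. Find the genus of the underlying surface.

Every face is a triangle and each edge borders two faces, so 3F = 2·264, giving F = 176.
χ = V − E + F = 86 − 264 + 176 = -2.
For a closed orientable surface χ = 2 − 2g, so g = (2 − (-2))/2 = 2.

2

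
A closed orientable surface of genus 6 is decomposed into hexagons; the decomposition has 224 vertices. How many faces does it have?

χ = 2 − 2·6 = -10, and every face is a hexagon so 6F = 2E.
V − E + F = -10 with E = 6F/2 gives 224 − (6/2 − 1)·F = -10, so F = 117 and E = 351.

117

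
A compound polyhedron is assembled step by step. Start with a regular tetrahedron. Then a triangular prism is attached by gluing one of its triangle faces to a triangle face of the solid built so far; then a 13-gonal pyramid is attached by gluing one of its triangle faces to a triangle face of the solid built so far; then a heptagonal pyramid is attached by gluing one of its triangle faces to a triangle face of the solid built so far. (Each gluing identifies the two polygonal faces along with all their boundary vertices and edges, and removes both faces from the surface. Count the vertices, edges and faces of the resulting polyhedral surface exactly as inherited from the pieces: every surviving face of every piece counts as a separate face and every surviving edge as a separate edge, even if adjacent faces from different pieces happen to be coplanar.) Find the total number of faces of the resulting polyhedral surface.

25

A regular tetrahedron: V=4, E=6, F=4.
Attach a triangular prism (V=6, E=9, F=5) along a 3-gon: merge 3 vertices and 3 edges, delete both glued faces → V=7, E=12, F=7.
Attach a 13-gonal pyramid (V=14, E=26, F=14) along a 3-gon: merge 3 vertices and 3 edges, delete both glued faces → V=18, E=35, F=19.
Attach a heptagonal pyramid (V=8, E=14, F=8) along a 3-gon: merge 3 vertices and 3 edges, delete both glued faces → V=23, E=46, F=25.
Check: V − E + F = 23 − 46 + 25 = 2.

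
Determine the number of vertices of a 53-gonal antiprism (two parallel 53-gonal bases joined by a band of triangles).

106

An antiprism on an n-gon has two n-gon caps and 2n triangles: V = 2·53 = 106, E = 4·53 = 212, F = 2·53 + 2 = 108.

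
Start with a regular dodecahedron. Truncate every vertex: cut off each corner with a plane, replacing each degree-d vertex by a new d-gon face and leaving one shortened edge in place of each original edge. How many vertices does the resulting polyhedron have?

60

The base solid has V = 20, E = 30, F = 12.
Truncation replaces each original edge-end by a new vertex, so V′ = 2E = 60.
Each original edge survives, and each old vertex of degree d contributes d new edges; summing degrees gives Σd = 2E, so E′ = E + 2E = 3E = 90.
Each original face survives and each original vertex becomes one new face: F′ = F + V = 32.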